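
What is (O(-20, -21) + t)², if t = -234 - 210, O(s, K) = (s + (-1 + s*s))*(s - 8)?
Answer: 122235136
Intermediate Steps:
O(s, K) = (-8 + s)*(-1 + s + s²) (O(s, K) = (s + (-1 + s²))*(-8 + s) = (-1 + s + s²)*(-8 + s) = (-8 + s)*(-1 + s + s²))
t = -444
(O(-20, -21) + t)² = ((8 + (-20)³ - 9*(-20) - 7*(-20)²) - 444)² = ((8 - 8000 + 180 - 7*400) - 444)² = ((8 - 8000 + 180 - 2800) - 444)² = (-10612 - 444)² = (-11056)² = 122235136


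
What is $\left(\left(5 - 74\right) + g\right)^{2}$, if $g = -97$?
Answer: $27556$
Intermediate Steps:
$\left(\left(5 - 74\right) + g\right)^{2} = \left(\left(5 - 74\right) - 97\right)^{2} = \left(-69 - 97\right)^{2} = \left(-166\right)^{2} = 27556$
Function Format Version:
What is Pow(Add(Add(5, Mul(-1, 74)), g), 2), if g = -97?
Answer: 27556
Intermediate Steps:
Pow(Add(Add(5, Mul(-1, 74)), g), 2) = Pow(Add(Add(5, Mul(-1, 74)), -97), 2) = Pow(Add(Add(5, -74), -97), 2) = Pow(Add(-69, -97), 2) = Pow(-166, 2) = 27556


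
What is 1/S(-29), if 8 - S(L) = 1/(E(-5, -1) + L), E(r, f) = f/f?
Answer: 28/225 ≈ 0.12444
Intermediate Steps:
E(r, f) = 1
S(L) = 8 - 1/(1 + L)
1/S(-29) = 1/((7 + 8*(-29))/(1 - 29)) = 1/((7 - 232)/(-28)) = 1/(-1/28*(-225)) = 1/(225/28) = 28/225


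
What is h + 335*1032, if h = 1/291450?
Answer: 100760094001/291450 ≈ 3.4572e+5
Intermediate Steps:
h = 1/291450 ≈ 3.4311e-6
h + 335*1032 = 1/291450 + 335*1032 = 1/291450 + 345720 = 100760094001/291450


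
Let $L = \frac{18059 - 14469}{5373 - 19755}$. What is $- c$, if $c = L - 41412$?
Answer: $\frac{297795487}{7191} \approx 41412.0$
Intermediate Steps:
$L = - \frac{1795}{7191}$ ($L = \frac{3590}{-14382} = 3590 \left(- \frac{1}{14382}\right) = - \frac{1795}{7191} \approx -0.24962$)
$c = - \frac{297795487}{7191}$ ($c = - \frac{1795}{7191} - 41412 = - \frac{297795487}{7191} \approx -41412.0$)
$- c = \left(-1\right) \left(- \frac{297795487}{7191}\right) = \frac{297795487}{7191}$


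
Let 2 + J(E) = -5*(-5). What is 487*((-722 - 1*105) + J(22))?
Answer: -391548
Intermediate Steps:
J(E) = 23 (J(E) = -2 - 5*(-5) = -2 + 25 = 23)
487*((-722 - 1*105) + J(22)) = 487*((-722 - 1*105) + 23) = 487*((-722 - 105) + 23) = 487*(-827 + 23) = 487*(-804) = -391548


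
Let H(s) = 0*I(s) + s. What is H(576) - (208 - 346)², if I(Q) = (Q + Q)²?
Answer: -18468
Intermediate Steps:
I(Q) = 4*Q² (I(Q) = (2*Q)² = 4*Q²)
H(s) = s (H(s) = 0*(4*s²) + s = 0 + s = s)
H(576) - (208 - 346)² = 576 - (208 - 346)² = 576 - 1*(-138)² = 576 - 1*19044 = 576 - 19044 = -18468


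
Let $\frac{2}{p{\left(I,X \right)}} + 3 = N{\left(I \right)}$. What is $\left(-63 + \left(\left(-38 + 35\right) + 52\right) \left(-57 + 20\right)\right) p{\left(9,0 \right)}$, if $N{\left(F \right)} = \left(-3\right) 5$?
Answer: $\frac{1876}{9} \approx 208.44$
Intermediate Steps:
$N{\left(F \right)} = -15$
$p{\left(I,X \right)} = - \frac{1}{9}$ ($p{\left(I,X \right)} = \frac{2}{-3 - 15} = \frac{2}{-18} = 2 \left(- \frac{1}{18}\right) = - \frac{1}{9}$)
$\left(-63 + \left(\left(-38 + 35\right) + 52\right) \left(-57 + 20\right)\right) p{\left(9,0 \right)} = \left(-63 + \left(\left(-38 + 35\right) + 52\right) \left(-57 + 20\right)\right) \left(- \frac{1}{9}\right) = \left(-63 + \left(-3 + 52\right) \left(-37\right)\right) \left(- \frac{1}{9}\right) = \left(-63 + 49 \left(-37\right)\right) \left(- \frac{1}{9}\right) = \left(-63 - 1813\right) \left(- \frac{1}{9}\right) = \left(-1876\right) \left(- \frac{1}{9}\right) = \frac{1876}{9}$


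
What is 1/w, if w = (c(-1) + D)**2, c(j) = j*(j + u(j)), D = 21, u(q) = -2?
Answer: 1/576 ≈ 0.0017361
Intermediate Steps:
c(j) = j*(-2 + j) (c(j) = j*(j - 2) = j*(-2 + j))
w = 576 (w = (-(-2 - 1) + 21)**2 = (-1*(-3) + 21)**2 = (3 + 21)**2 = 24**2 = 576)
1/w = 1/576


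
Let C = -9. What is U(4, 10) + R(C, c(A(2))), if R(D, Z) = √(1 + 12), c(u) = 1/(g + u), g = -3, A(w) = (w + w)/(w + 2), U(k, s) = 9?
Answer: 9 + √13 ≈ 12.606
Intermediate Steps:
A(w) = 2*w/(2 + w) (A(w) = (2*w)/(2 + w) = 2*w/(2 + w))
c(u) = 1/(-3 + u)
R(D, Z) = √13
U(4, 10) + R(C, c(A(2))) = 9 + √13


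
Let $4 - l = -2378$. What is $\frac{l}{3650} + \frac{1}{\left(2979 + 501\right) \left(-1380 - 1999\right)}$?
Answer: $\frac{2800974379}{4292005800} \approx 0.6526$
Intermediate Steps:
$l = 2382$ ($l = 4 - -2378 = 4 + 2378 = 2382$)
$\frac{l}{3650} + \frac{1}{\left(2979 + 501\right) \left(-1380 - 1999\right)} = \frac{2382}{3650} + \frac{1}{\left(2979 + 501\right) \left(-1380 - 1999\right)} = 2382 \cdot \frac{1}{3650} + \frac{1}{3480 \left(-3379\right)} = \frac{1191}{1825} + \frac{1}{3480} \left(- \frac{1}{3379}\right) = \frac{1191}{1825} - \frac{1}{11758920} = \frac{2800974379}{4292005800}$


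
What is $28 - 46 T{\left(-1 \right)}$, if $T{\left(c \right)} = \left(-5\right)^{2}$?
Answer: $-1122$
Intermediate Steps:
$T{\left(c \right)} = 25$
$28 - 46 T{\left(-1 \right)} = 28 - 1150 = -1122$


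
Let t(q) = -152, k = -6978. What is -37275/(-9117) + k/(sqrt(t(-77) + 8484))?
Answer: 12425/3039 - 3489*sqrt(2083)/2083 ≈ -72.358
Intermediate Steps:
-37275/(-9117) + k/(sqrt(t(-77) + 8484)) = -37275/(-9117) - 6978/sqrt(-152 + 8484) = -37275*(-1/9117) - 6978*sqrt(2083)/4166 = 12425/3039 - 6978*sqrt(2083)/4166 = 12425/3039 - 3489*sqrt(2083)/2083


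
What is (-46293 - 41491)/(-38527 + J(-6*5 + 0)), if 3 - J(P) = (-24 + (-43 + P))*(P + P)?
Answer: 10973/5543 ≈ 1.9796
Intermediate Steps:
J(P) = 3 - 2*P*(-67 + P) (J(P) = 3 - (-24 + (-43 + P))*(P + P) = 3 - (-67 + P)*2*P = 3 - 2*P*(-67 + P))
(-46293 - 41491)/(-38527 + J(-6*5 + 0)) = (-46293 - 41491)/(-38527 + (3 - 2*(-6*5 + 0)**2 + 134*(-6*5 + 0))) = -87784/(-38527 + (3 - 2*(-30 + 0)**2 + 134*(-30 + 0))) = -87784/(-38527 + (3 - 2*(-30)**2 + 134*(-30))) = -87784/(-38527 + (3 - 2*900 - 4020)) = -87784/(-38527 + (3 - 1800 - 4020)) = -87784/(-38527 - 5817) = -87784/(-44344) = -87784*(-1/44344) = 10973/5543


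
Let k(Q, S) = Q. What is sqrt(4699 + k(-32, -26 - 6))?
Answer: sqrt(4667) ≈ 68.315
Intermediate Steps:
sqrt(4699 + k(-32, -26 - 6)) = sqrt(4699 - 32) = sqrt(4667)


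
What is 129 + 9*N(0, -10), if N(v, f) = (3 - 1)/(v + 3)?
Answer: 135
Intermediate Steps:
N(v, f) = 2/(3 + v)
129 + 9*N(0, -10) = 129 + 9*(2/(3 + 0)) = 129 + 9*(2/3) = 129 + 9*(2*(⅓)) = 129 + 9*(⅔) = 129 + 6 = 135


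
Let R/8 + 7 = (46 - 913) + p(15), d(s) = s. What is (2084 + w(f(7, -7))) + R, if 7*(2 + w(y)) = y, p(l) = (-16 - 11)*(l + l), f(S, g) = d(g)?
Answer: -11391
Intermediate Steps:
f(S, g) = g
p(l) = -54*l
w(y) = -2 + y/7
R = -13472 (R = -56 + 8*((46 - 913) - 54*15) = -56 + 8*(-867 - 810) = -56 + 8*(-1677) = -56 - 13416 = -13472)
(2084 + w(f(7, -7))) + R = (2084 + (-2 + (1/7)*(-7))) - 13472 = (2084 + (-2 - 1)) - 13472 = (2084 - 3) - 13472 = 2081 - 13472 = -11391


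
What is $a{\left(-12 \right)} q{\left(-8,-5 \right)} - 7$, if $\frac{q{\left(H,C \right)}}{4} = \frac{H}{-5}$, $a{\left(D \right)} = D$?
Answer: $- \frac{419}{5} \approx -83.8$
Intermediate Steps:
$q{\left(H,C \right)} = - \frac{4 H}{5}$ ($q{\left(H,C \right)} = 4 \frac{H}{-5} = 4 H \left(- \frac{1}{5}\right) = 4 \left(- \frac{H}{5}\right) = - \frac{4 H}{5}$)
$a{\left(-12 \right)} q{\left(-8,-5 \right)} - 7 = - 12 \left(\left(- \frac{4}{5}\right) \left(-8\right)\right) - 7 = \left(-12\right) \frac{32}{5} - 7 = - \frac{384}{5} - 7 = - \frac{419}{5}$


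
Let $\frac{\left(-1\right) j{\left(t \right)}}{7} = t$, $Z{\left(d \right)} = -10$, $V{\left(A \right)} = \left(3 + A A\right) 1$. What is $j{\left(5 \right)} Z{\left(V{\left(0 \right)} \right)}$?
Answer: $350$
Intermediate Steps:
$V{\left(A \right)} = 3 + A^{2}$ ($V{\left(A \right)} = \left(3 + A^{2}\right) 1 = 3 + A^{2}$)
$j{\left(t \right)} = - 7 t$
$j{\left(5 \right)} Z{\left(V{\left(0 \right)} \right)} = \left(-7\right) 5 \left(-10\right) = \left(-35\right) \left(-10\right) = 350$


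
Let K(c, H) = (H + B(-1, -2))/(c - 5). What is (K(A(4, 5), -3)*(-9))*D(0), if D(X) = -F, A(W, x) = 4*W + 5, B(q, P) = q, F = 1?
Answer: -9/4 ≈ -2.2500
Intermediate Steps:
A(W, x) = 5 + 4*W
K(c, H) = (-1 + H)/(-5 + c) (K(c, H) = (H - 1)/(c - 5) = (-1 + H)/(-5 + c))
D(X) = -1 (D(X) = -1*1 = -1)
(K(A(4, 5), -3)*(-9))*D(0) = (((-1 - 3)/(-5 + (5 + 4*4)))*(-9))*(-1) = ((-4/(-5 + (5 + 16)))*(-9))*(-1) = ((-4/(-5 + 21))*(-9))*(-1) = ((-4/16)*(-9))*(-1) = (((1/16)*(-4))*(-9))*(-1) = -¼*(-9)*(-1) = (9/4)*(-1) = -9/4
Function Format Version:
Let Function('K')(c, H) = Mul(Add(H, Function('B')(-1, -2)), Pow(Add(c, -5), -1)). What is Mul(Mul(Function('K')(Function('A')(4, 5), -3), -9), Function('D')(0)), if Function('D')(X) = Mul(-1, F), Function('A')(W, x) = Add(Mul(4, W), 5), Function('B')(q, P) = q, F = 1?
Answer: Rational(-9, 4) ≈ -2.2500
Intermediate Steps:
Function('A')(W, x) = Add(5, Mul(4, W))
Function('K')(c, H) = Mul(Pow(Add(-5, c), -1), Add(-1, H)) (Function('K')(c, H) = Mul(Add(H, -1), Pow(Add(c, -5), -1)) = Mul(Add(-1, H), Pow(Add(-5, c), -1)) = Mul(Pow(Add(-5, c), -1), Add(-1, H)))
Function('D')(X) = -1 (Function('D')(X) = Mul(-1, 1) = -1)
Mul(Mul(Function('K')(Function('A')(4, 5), -3), -9), Function('D')(0)) = Mul(Mul(Mul(Pow(Add(-5, Add(5, Mul(4, 4))), -1), Add(-1, -3)), -9), -1) = Mul(Mul(Mul(Pow(Add(-5, Add(5, 16)), -1), -4), -9), -1) = Mul(Mul(Mul(Pow(Add(-5, 21), -1), -4), -9), -1) = Mul(Mul(Mul(Pow(16, -1), -4), -9), -1) = Mul(Mul(Mul(Rational(1, 16), -4), -9), -1) = Mul(Mul(Rational(-1, 4), -9), -1) = Mul(Rational(9, 4), -1) = Rational(-9, 4)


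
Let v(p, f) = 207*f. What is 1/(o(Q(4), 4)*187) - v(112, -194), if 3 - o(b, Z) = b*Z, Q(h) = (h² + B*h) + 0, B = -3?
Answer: 97624097/2431 ≈ 40158.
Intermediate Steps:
Q(h) = h² - 3*h (Q(h) = (h² - 3*h) + 0 = h² - 3*h)
o(b, Z) = 3 - Z*b (o(b, Z) = 3 - b*Z = 3 - Z*b)
1/(o(Q(4), 4)*187) - v(112, -194) = 1/((3 - 1*4*4*(-3 + 4))*187) - 207*(-194) = 1/((3 - 1*4*4*1)*187) - 1*(-40158) = 1/((3 - 1*4*4)*187) + 40158 = 1/((3 - 16)*187) + 40158 = 1/(-13*187) + 40158 = 1/(-2431) + 40158 = -1/2431 + 40158 = 97624097/2431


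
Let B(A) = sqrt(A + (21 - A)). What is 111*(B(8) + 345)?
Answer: 38295 + 111*sqrt(21) ≈ 38804.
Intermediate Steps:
B(A) = sqrt(21)
111*(B(8) + 345) = 111*(sqrt(21) + 345) = 111*(345 + sqrt(21)) = 38295 + 111*sqrt(21)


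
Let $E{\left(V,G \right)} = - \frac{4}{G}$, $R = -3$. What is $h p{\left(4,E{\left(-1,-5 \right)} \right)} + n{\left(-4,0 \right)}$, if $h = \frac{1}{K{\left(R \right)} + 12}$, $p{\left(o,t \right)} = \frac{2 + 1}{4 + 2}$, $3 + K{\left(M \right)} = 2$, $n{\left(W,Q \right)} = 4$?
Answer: $\frac{89}{22} \approx 4.0455$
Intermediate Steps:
$K{\left(M \right)} = -1$ ($K{\left(M \right)} = -3 + 2 = -1$)
$p{\left(o,t \right)} = \frac{1}{2}$ ($p{\left(o,t \right)} = \frac{3}{6} = 3 \cdot \frac{1}{6} = \frac{1}{2}$)
$h = \frac{1}{11}$ ($h = \frac{1}{-1 + 12} = \frac{1}{11} \approx 0.090909$)
$h p{\left(4,E{\left(-1,-5 \right)} \right)} + n{\left(-4,0 \right)} = \frac{1}{11} \cdot \frac{1}{2} + 4 = \frac{1}{22} + 4 = \frac{89}{22}$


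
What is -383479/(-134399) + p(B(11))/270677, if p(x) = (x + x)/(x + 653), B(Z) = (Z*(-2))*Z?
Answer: 352572739357/123567381393 ≈ 2.8533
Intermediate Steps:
B(Z) = -2*Z**2 (B(Z) = (-2*Z)*Z = -2*Z**2)
p(x) = 2*x/(653 + x) (p(x) = (2*x)/(653 + x) = 2*x/(653 + x))
-383479/(-134399) + p(B(11))/270677 = -383479/(-134399) + (2*(-2*11**2)/(653 - 2*11**2))/270677 = -383479*(-1/134399) + (2*(-2*121)/(653 - 2*121))*(1/270677) = 383479/134399 + (2*(-242)/(653 - 242))*(1/270677) = 383479/134399 + (2*(-242)/411)*(1/270677) = 383479/134399 + (2*(-242)*(1/411))*(1/270677) = 383479/134399 - 484/411*1/270677 = 383479/134399 - 4/919407 = 352572739357/123567381393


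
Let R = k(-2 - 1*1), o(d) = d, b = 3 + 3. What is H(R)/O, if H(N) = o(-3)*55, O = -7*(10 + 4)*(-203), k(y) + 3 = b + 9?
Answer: -165/19894 ≈ -0.0082940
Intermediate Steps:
b = 6
k(y) = 12 (k(y) = -3 + (6 + 9) = -3 + 15 = 12)
O = 19894 (O = -7*14*(-203) = -98*(-203) = 19894)
R = 12
H(N) = -165 (H(N) = -3*55 = -165)
H(R)/O = -165/19894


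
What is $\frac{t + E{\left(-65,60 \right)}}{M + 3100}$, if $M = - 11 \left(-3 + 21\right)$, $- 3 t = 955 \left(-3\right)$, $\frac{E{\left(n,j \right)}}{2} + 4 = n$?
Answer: $\frac{817}{2902} \approx 0.28153$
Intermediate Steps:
$E{\left(n,j \right)} = -8 + 2 n$
$t = 955$ ($t = - \frac{955 \left(-3\right)}{3} = \left(- \frac{1}{3}\right) \left(-2865\right) = 955$)
$M = -198$ ($M = \left(-11\right) 18 = -198$)
$\frac{t + E{\left(-65,60 \right)}}{M + 3100} = \frac{955 + \left(-8 + 2 \left(-65\right)\right)}{-198 + 3100} = \frac{955 - 138}{2902} = \left(955 - 138\right) \frac{1}{2902} = 817 \cdot \frac{1}{2902} = \frac{817}{2902}$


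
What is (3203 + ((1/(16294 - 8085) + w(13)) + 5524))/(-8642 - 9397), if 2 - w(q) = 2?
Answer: -71639944/148082151 ≈ -0.48379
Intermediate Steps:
w(q) = 0 (w(q) = 2 - 1*2 = 2 - 2 = 0)
(3203 + ((1/(16294 - 8085) + w(13)) + 5524))/(-8642 - 9397) = (3203 + ((1/(16294 - 8085) + 0) + 5524))/(-8642 - 9397) = (3203 + ((1/8209 + 0) + 5524))/(-18039) = (3203 + ((1/8209 + 0) + 5524))*(-1/18039) = (3203 + (1/8209 + 5524))*(-1/18039) = (3203 + 45346517/8209)*(-1/18039) = (71639944/8209)*(-1/18039) = -71639944/148082151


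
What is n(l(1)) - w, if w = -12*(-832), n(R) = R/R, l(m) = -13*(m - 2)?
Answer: -9983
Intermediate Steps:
l(m) = 26 - 13*m (l(m) = -13*(-2 + m) = 26 - 13*m)
n(R) = 1
w = 9984
n(l(1)) - w = 1 - 1*9984 = 1 - 9984 = -9983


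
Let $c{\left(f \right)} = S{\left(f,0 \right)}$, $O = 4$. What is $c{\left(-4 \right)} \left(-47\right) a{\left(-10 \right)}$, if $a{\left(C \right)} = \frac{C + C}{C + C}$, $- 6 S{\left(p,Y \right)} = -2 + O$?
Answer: $\frac{47}{3} \approx 15.667$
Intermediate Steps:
$S{\left(p,Y \right)} = - \frac{1}{3}$ ($S{\left(p,Y \right)} = - \frac{-2 + 4}{6} = \left(- \frac{1}{6}\right) 2 = - \frac{1}{3}$)
$c{\left(f \right)} = - \frac{1}{3}$
$a{\left(C \right)} = 1$ ($a{\left(C \right)} = \frac{2 C}{2 C} = 2 C \frac{1}{2 C} = 1$)
$c{\left(-4 \right)} \left(-47\right) a{\left(-10 \right)} = \left(- \frac{1}{3}\right) \left(-47\right) 1 = \frac{47}{3} \cdot 1 = \frac{47}{3}$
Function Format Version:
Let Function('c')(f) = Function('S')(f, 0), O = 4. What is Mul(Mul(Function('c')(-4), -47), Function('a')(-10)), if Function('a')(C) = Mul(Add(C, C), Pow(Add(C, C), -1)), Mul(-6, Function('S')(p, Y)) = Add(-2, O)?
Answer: Rational(47, 3) ≈ 15.667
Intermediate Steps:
Function('S')(p, Y) = Rational(-1, 3) (Function('S')(p, Y) = Mul(Rational(-1, 6), Add(-2, 4)) = Mul(Rational(-1, 6), 2) = Rational(-1, 3))
Function('c')(f) = Rational(-1, 3)
Function('a')(C) = 1 (Function('a')(C) = Mul(Mul(2, C), Pow(Mul(2, C), -1)) = Mul(Mul(2, C), Mul(Rational(1, 2), Pow(C, -1))) = 1)
Mul(Mul(Function('c')(-4), -47), Function('a')(-10)) = Mul(Mul(Rational(-1, 3), -47), 1) = Mul(Rational(47, 3), 1) = Rational(47, 3)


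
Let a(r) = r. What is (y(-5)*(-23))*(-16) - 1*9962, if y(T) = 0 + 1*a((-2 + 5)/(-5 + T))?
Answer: -50362/5 ≈ -10072.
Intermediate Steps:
y(T) = 3/(-5 + T) (y(T) = 0 + 1*((-2 + 5)/(-5 + T)) = 0 + 1*(3/(-5 + T)) = 0 + 3/(-5 + T) = 3/(-5 + T))
(y(-5)*(-23))*(-16) - 1*9962 = ((3/(-5 - 5))*(-23))*(-16) - 1*9962 = ((3/(-10))*(-23))*(-16) - 9962 = ((3*(-⅒))*(-23))*(-16) - 9962 = -3/10*(-23)*(-16) - 9962 = (69/10)*(-16) - 9962 = -552/5 - 9962 = -50362/5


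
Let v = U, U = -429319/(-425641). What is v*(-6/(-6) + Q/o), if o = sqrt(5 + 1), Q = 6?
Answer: 429319/425641 + 429319*sqrt(6)/425641 ≈ 3.4793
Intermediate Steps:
U = 429319/425641 (U = -429319*(-1/425641) = 429319/425641 ≈ 1.0086)
o = sqrt(6) ≈ 2.4495
v = 429319/425641 ≈ 1.0086
v*(-6/(-6) + Q/o) = 429319*(-6/(-6) + 6/(sqrt(6)))/425641 = 429319*(-6*(-1/6) + 6*(sqrt(6)/6))/425641 = 429319*(1 + sqrt(6))/425641 = 429319/425641 + 429319*sqrt(6)/425641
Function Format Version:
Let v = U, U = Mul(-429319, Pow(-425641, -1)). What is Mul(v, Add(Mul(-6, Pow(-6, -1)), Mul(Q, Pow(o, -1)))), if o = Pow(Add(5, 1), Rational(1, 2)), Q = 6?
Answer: Add(Rational(429319, 425641), Mul(Rational(429319, 425641), Pow(6, Rational(1, 2)))) ≈ 3.4793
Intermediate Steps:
U = Rational(429319, 425641) (U = Mul(-429319, Rational(-1, 425641)) = Rational(429319, 425641) ≈ 1.0086)
o = Pow(6, Rational(1, 2)) ≈ 2.4495
v = Rational(429319, 425641) ≈ 1.0086
Mul(v, Add(Mul(-6, Pow(-6, -1)), Mul(Q, Pow(o, -1)))) = Mul(Rational(429319, 425641), Add(Mul(-6, Pow(-6, -1)), Mul(6, Pow(Pow(6, Rational(1, 2)), -1)))) = Mul(Rational(429319, 425641), Add(Mul(-6, Rational(-1, 6)), Mul(6, Mul(Rational(1, 6), Pow(6, Rational(1, 2)))))) = Mul(Rational(429319, 425641), Add(1, Pow(6, Rational(1, 2)))) = Add(Rational(429319, 425641), Mul(Rational(429319, 425641), Pow(6, Rational(1, 2))))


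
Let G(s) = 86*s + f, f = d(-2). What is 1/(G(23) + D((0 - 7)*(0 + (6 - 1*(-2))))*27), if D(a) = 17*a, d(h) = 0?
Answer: -1/23726 ≈ -4.2148e-5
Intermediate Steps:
f = 0
G(s) = 86*s (G(s) = 86*s + 0 = 86*s)
1/(G(23) + D((0 - 7)*(0 + (6 - 1*(-2))))*27) = 1/(86*23 + (17*((0 - 7)*(0 + (6 - 1*(-2)))))*27) = 1/(1978 + (17*(-7*(0 + (6 + 2))))*27) = 1/(1978 + (17*(-7*(0 + 8)))*27) = 1/(1978 + (17*(-7*8))*27) = 1/(1978 + (17*(-56))*27) = 1/(1978 - 952*27) = 1/(1978 - 25704) = 1/(-23726) = -1/23726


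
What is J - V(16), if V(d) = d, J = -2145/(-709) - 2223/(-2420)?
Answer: -20685473/1715780 ≈ -12.056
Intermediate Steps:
J = 6767007/1715780 (J = -2145*(-1/709) - 2223*(-1/2420) = 2145/709 + 2223/2420 = 6767007/1715780 ≈ 3.9440)
J - V(16) = 6767007/1715780 - 1*16 = 6767007/1715780 - 16 = -20685473/1715780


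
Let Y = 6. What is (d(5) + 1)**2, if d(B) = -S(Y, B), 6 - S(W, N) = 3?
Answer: 4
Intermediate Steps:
S(W, N) = 3 (S(W, N) = 6 - 1*3 = 6 - 3 = 3)
d(B) = -3 (d(B) = -1*3 = -3)
(d(5) + 1)**2 = (-3 + 1)**2 = (-2)**2 = 4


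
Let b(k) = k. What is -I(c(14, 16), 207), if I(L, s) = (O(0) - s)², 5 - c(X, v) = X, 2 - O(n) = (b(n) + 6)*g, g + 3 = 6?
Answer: -49729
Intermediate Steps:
g = 3 (g = -3 + 6 = 3)
O(n) = -16 - 3*n (O(n) = 2 - (n + 6)*3 = 2 - (6 + n)*3 = 2 - (18 + 3*n) = 2 + (-18 - 3*n) = -16 - 3*n)
c(X, v) = 5 - X
I(L, s) = (-16 - s)² (I(L, s) = ((-16 - 3*0) - s)² = ((-16 + 0) - s)² = (-16 - s)²)
-I(c(14, 16), 207) = -(16 + 207)² = -1*223² = -1*49729 = -49729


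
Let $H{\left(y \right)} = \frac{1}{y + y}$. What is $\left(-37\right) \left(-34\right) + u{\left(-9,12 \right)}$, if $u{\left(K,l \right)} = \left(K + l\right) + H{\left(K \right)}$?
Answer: $\frac{22697}{18} \approx 1260.9$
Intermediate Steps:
$H{\left(y \right)} = \frac{1}{2 y}$
$u{\left(K,l \right)} = K + l + \frac{1}{2 K}$ ($u{\left(K,l \right)} = \left(K + l\right) + \frac{1}{2 K} = K + l + \frac{1}{2 K}$)
$\left(-37\right) \left(-34\right) + u{\left(-9,12 \right)} = \left(-37\right) \left(-34\right) + \left(-9 + 12 + \frac{1}{2 \left(-9\right)}\right) = 1258 + \left(-9 + 12 + \frac{1}{2} \left(- \frac{1}{9}\right)\right) = 1258 - - \frac{53}{18} = 1258 + \frac{53}{18} = \frac{22697}{18}$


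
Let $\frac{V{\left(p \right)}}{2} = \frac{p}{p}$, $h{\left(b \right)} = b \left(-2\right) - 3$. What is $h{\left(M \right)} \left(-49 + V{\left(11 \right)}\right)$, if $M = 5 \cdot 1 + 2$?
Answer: $799$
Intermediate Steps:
$M = 7$ ($M = 5 + 2 = 7$)
$h{\left(b \right)} = -3 - 2 b$ ($h{\left(b \right)} = - 2 b - 3 = -3 - 2 b$)
$V{\left(p \right)} = 2$ ($V{\left(p \right)} = 2 \frac{p}{p} = 2 \cdot 1 = 2$)
$h{\left(M \right)} \left(-49 + V{\left(11 \right)}\right) = \left(-3 - 14\right) \left(-49 + 2\right) = \left(-3 - 14\right) \left(-47\right) = \left(-17\right) \left(-47\right) = 799$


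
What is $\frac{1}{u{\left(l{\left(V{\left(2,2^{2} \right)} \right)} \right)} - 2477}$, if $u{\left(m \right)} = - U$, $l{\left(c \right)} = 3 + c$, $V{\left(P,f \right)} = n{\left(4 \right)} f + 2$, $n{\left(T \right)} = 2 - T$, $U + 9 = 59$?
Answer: $- \frac{1}{2527} \approx -0.00039573$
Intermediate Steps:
$U = 50$ ($U = -9 + 59 = 50$)
$V{\left(P,f \right)} = 2 - 2 f$ ($V{\left(P,f \right)} = \left(2 - 4\right) f + 2 = - 2 f + 2 = 2 - 2 f$)
$u{\left(m \right)} = -50$ ($u{\left(m \right)} = \left(-1\right) 50 = -50$)
$\frac{1}{u{\left(l{\left(V{\left(2,2^{2} \right)} \right)} \right)} - 2477} = \frac{1}{-50 - 2477} = \frac{1}{-2527} = - \frac{1}{2527}$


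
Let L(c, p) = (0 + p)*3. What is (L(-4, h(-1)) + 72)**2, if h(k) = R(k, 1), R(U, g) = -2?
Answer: 4356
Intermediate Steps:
h(k) = -2
L(c, p) = 3*p (L(c, p) = p*3 = 3*p)
(L(-4, h(-1)) + 72)**2 = (3*(-2) + 72)**2 = (-6 + 72)**2 = 66**2 = 4356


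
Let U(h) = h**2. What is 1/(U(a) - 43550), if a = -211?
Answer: 1/971 ≈ 0.0010299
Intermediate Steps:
1/(U(a) - 43550) = 1/((-211)**2 - 43550) = 1/(44521 - 43550) = 1/971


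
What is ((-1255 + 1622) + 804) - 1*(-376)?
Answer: 1547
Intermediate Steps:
((-1255 + 1622) + 804) - 1*(-376) = (367 + 804) + 376 = 1171 + 376 = 1547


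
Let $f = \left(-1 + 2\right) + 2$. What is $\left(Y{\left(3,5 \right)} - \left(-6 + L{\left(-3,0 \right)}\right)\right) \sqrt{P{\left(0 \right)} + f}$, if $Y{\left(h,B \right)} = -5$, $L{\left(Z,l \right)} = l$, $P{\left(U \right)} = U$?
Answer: $\sqrt{3} \approx 1.732$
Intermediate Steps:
$f = 3$ ($f = 1 + 2 = 3$)
$\left(Y{\left(3,5 \right)} - \left(-6 + L{\left(-3,0 \right)}\right)\right) \sqrt{P{\left(0 \right)} + f} = \left(-5 + \left(6 - 0\right)\right) \sqrt{0 + 3} = \left(-5 + \left(6 + 0\right)\right) \sqrt{3} = \left(-5 + 6\right) \sqrt{3} = 1 \sqrt{3} = \sqrt{3}$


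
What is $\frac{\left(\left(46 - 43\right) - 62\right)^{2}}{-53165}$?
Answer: $- \frac{3481}{53165} \approx -0.065475$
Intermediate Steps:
$\frac{\left(\left(46 - 43\right) - 62\right)^{2}}{-53165} = \left(\left(46 - 43\right) - 62\right)^{2} \left(- \frac{1}{53165}\right) = \left(3 - 62\right)^{2} \left(- \frac{1}{53165}\right) = \left(-59\right)^{2} \left(- \frac{1}{53165}\right) = 3481 \left(- \frac{1}{53165}\right) = - \frac{3481}{53165}$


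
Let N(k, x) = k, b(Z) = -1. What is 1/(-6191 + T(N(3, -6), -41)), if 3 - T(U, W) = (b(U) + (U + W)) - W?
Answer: -1/6190 ≈ -0.00016155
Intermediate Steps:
T(U, W) = 4 - U (T(U, W) = 3 - ((-1 + (U + W)) - W) = 3 - ((-1 + U + W) - W) = 3 - (-1 + U) = 3 + (1 - U) = 4 - U)
1/(-6191 + T(N(3, -6), -41)) = 1/(-6191 + (4 - 1*3)) = 1/(-6191 + (4 - 3)) = 1/(-6191 + 1) = 1/(-6190) = -1/6190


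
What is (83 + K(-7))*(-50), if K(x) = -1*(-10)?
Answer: -4650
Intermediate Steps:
K(x) = 10
(83 + K(-7))*(-50) = (83 + 10)*(-50) = 93*(-50) = -4650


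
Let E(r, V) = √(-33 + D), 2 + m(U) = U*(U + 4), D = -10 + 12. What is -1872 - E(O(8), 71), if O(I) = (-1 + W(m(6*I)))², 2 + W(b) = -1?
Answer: -1872 - I*√31 ≈ -1872.0 - 5.5678*I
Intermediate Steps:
D = 2
m(U) = -2 + U*(4 + U) (m(U) = -2 + U*(U + 4) = -2 + U*(4 + U))
W(b) = -3 (W(b) = -2 - 1 = -3)
O(I) = 16 (O(I) = (-1 - 3)² = (-4)² = 16)
E(r, V) = I*√31 (E(r, V) = √(-33 + 2) = √(-31) = I*√31)
-1872 - E(O(8), 71) = -1872 - I*√31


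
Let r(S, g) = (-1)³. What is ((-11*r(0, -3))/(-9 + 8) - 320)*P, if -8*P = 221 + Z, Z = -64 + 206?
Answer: 120153/8 ≈ 15019.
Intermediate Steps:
Z = 142
r(S, g) = -1
P = -363/8 (P = -(221 + 142)/8 = -⅛*363 = -363/8 ≈ -45.375)
((-11*r(0, -3))/(-9 + 8) - 320)*P = ((-11*(-1))/(-9 + 8) - 320)*(-363/8) = (11/(-1) - 320)*(-363/8) = (11*(-1) - 320)*(-363/8) = (-11 - 320)*(-363/8) = -331*(-363/8) = 120153/8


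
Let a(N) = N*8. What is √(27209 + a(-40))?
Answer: √26889 ≈ 163.98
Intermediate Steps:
a(N) = 8*N
√(27209 + a(-40)) = √(27209 + 8*(-40)) = √(27209 - 320) = √26889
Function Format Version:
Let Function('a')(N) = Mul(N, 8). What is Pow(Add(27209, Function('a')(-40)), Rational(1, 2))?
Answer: Pow(26889, Rational(1, 2)) ≈ 163.98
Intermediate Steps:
Function('a')(N) = Mul(8, N)
Pow(Add(27209, Function('a')(-40)), Rational(1, 2)) = Pow(Add(27209, Mul(8, -40)), Rational(1, 2)) = Pow(Add(27209, -320), Rational(1, 2)) = Pow(26889, Rational(1, 2))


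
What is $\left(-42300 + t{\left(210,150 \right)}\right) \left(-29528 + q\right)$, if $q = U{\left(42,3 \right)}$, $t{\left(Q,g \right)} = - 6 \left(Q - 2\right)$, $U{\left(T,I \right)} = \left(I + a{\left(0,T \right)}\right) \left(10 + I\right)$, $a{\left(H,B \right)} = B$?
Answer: $1260409764$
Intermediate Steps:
$U{\left(T,I \right)} = \left(10 + I\right) \left(I + T\right)$ ($U{\left(T,I \right)} = \left(I + T\right) \left(10 + I\right) = \left(10 + I\right) \left(I + T\right)$)
$t{\left(Q,g \right)} = 12 - 6 Q$ ($t{\left(Q,g \right)} = - 6 \left(-2 + Q\right) = 12 - 6 Q$)
$q = 585$ ($q = 3^{2} + 10 \cdot 3 + 10 \cdot 42 + 3 \cdot 42 = 9 + 30 + 420 + 126 = 585$)
$\left(-42300 + t{\left(210,150 \right)}\right) \left(-29528 + q\right) = \left(-42300 + \left(12 - 1260\right)\right) \left(-29528 + 585\right) = \left(-42300 + \left(12 - 1260\right)\right) \left(-28943\right) = \left(-42300 - 1248\right) \left(-28943\right) = \left(-43548\right) \left(-28943\right) = 1260409764$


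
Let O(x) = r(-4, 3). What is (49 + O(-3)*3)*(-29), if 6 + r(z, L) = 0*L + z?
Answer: -551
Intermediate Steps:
r(z, L) = -6 + z (r(z, L) = -6 + (0*L + z) = -6 + (0 + z) = -6 + z)
O(x) = -10 (O(x) = -6 - 4 = -10)
(49 + O(-3)*3)*(-29) = (49 - 10*3)*(-29) = (49 - 30)*(-29) = 19*(-29) = -551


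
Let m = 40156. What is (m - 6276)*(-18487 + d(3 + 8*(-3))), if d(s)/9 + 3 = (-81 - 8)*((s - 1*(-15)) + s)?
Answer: 105468440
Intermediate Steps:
d(s) = -12042 - 1602*s (d(s) = -27 + 9*((-81 - 8)*((s - 1*(-15)) + s)) = -27 + 9*(-89*((s + 15) + s)) = -27 + 9*(-89*((15 + s) + s)) = -27 + 9*(-89*(15 + 2*s)) = -27 + 9*(-1335 - 178*s) = -27 + (-12015 - 1602*s) = -12042 - 1602*s)
(m - 6276)*(-18487 + d(3 + 8*(-3))) = (40156 - 6276)*(-18487 + (-12042 - 1602*(3 + 8*(-3)))) = 33880*(-18487 + (-12042 - 1602*(3 - 24))) = 33880*(-18487 + (-12042 - 1602*(-21))) = 33880*(-18487 + (-12042 + 33642)) = 33880*(-18487 + 21600) = 33880*3113 = 105468440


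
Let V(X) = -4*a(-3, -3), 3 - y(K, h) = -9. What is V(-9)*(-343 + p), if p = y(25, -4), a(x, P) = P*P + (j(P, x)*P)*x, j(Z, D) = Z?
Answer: -23832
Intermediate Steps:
y(K, h) = 12 (y(K, h) = 3 - 1*(-9) = 3 + 9 = 12)
a(x, P) = P² + x*P² (a(x, P) = P*P + (P*P)*x = P² + P²*x = P² + x*P²)
p = 12
V(X) = 72 (V(X) = -4*(-3)²*(1 - 3) = -36*(-2) = -4*(-18) = 72)
V(-9)*(-343 + p) = 72*(-343 + 12) = 72*(-331) = -23832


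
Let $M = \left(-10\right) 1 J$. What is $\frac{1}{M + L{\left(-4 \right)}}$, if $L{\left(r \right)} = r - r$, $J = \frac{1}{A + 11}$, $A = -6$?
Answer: $- \frac{1}{2} \approx -0.5$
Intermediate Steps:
$J = \frac{1}{5}$ ($J = \frac{1}{-6 + 11} = \frac{1}{5} \approx 0.2$)
$M = -2$ ($M = \left(-10\right) 1 \cdot \frac{1}{5} = \left(-10\right) \frac{1}{5} = -2$)
$L{\left(r \right)} = 0$
$\frac{1}{M + L{\left(-4 \right)}} = \frac{1}{-2 + 0} = \frac{1}{-2} = - \frac{1}{2}$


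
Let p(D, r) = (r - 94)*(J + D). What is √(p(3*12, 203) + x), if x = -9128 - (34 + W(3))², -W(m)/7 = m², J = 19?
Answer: I*√3974 ≈ 63.04*I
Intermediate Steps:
W(m) = -7*m²
p(D, r) = (-94 + r)*(19 + D) (p(D, r) = (r - 94)*(19 + D) = (-94 + r)*(19 + D))
x = -9969 (x = -9128 - (34 - 7*3²)² = -9128 - (34 - 7*9)² = -9128 - (34 - 63)² = -9128 - 1*(-29)² = -9128 - 1*841 = -9128 - 841 = -9969)
√(p(3*12, 203) + x) = √((-1786 - 282*12 + 19*203 + (3*12)*203) - 9969) = √((-1786 - 94*36 + 3857 + 36*203) - 9969) = √((-1786 - 3384 + 3857 + 7308) - 9969) = √(5995 - 9969) = √(-3974) = I*√3974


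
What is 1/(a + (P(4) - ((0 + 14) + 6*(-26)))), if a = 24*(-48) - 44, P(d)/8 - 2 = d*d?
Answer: -1/910 ≈ -0.0010989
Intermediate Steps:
P(d) = 16 + 8*d² (P(d) = 16 + 8*(d*d) = 16 + 8*d²)
a = -1196 (a = -1152 - 44 = -1196)
1/(a + (P(4) - ((0 + 14) + 6*(-26)))) = 1/(-1196 + ((16 + 8*4²) - ((0 + 14) + 6*(-26)))) = 1/(-1196 + ((16 + 8*16) - (14 - 156))) = 1/(-1196 + ((16 + 128) - 1*(-142))) = 1/(-1196 + (144 + 142)) = 1/(-1196 + 286) = 1/(-910) = -1/910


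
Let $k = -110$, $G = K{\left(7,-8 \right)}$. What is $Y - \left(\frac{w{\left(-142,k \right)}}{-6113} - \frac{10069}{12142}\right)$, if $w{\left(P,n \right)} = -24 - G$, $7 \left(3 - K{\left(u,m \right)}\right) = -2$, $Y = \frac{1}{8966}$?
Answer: $\frac{960710050946}{1164612393763} \approx 0.82492$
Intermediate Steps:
$Y = \frac{1}{8966} \approx 0.00011153$
$K{\left(u,m \right)} = \frac{23}{7}$ ($K{\left(u,m \right)} = 3 - - \frac{2}{7} = 3 + \frac{2}{7} = \frac{23}{7}$)
$G = \frac{23}{7} \approx 3.2857$
$w{\left(P,n \right)} = - \frac{191}{7}$ ($w{\left(P,n \right)} = -24 - \frac{23}{7} = - \frac{191}{7}$)
$Y - \left(\frac{w{\left(-142,k \right)}}{-6113} - \frac{10069}{12142}\right) = \frac{1}{8966} - \left(- \frac{191}{7 \left(-6113\right)} - \frac{10069}{12142}\right) = \frac{1}{8966} - \left(\left(- \frac{191}{7}\right) \left(- \frac{1}{6113}\right) - \frac{10069}{12142}\right) = \frac{1}{8966} - \left(\frac{191}{42791} - \frac{10069}{12142}\right) = \frac{1}{8966} - - \frac{428543457}{519568322} = \frac{1}{8966} + \frac{428543457}{519568322} = \frac{960710050946}{1164612393763}$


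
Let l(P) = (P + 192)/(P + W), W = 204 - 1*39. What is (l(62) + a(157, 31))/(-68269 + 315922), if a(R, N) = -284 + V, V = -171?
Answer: -103031/56217231 ≈ -0.0018327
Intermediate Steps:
W = 165 (W = 204 - 39 = 165)
a(R, N) = -455 (a(R, N) = -284 - 171 = -455)
l(P) = (192 + P)/(165 + P) (l(P) = (P + 192)/(P + 165) = (192 + P)/(165 + P))
(l(62) + a(157, 31))/(-68269 + 315922) = ((192 + 62)/(165 + 62) - 455)/(-68269 + 315922) = (254/227 - 455)/247653 = ((1/227)*254 - 455)*(1/247653) = (254/227 - 455)*(1/247653) = -103031/227*1/247653 = -103031/56217231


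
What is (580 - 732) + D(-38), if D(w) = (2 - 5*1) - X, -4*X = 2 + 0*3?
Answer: -309/2 ≈ -154.50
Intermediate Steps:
X = -½ (X = -(2 + 0*3)/4 = -(2 + 0)/4 = -¼*2 = -½ ≈ -0.50000)
D(w) = -5/2 (D(w) = (2 - 5*1) - 1*(-½) = (2 - 5) + ½ = -3 + ½ = -5/2)
(580 - 732) + D(-38) = (580 - 732) - 5/2 = -152 - 5/2 = -309/2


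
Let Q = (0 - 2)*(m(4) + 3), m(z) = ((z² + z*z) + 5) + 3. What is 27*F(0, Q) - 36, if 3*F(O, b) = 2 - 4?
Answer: -54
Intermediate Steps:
m(z) = 8 + 2*z² (m(z) = ((z² + z²) + 5) + 3 = (2*z² + 5) + 3 = (5 + 2*z²) + 3 = 8 + 2*z²)
Q = -86 (Q = (0 - 2)*((8 + 2*4²) + 3) = -2*((8 + 2*16) + 3) = -2*((8 + 32) + 3) = -2*(40 + 3) = -2*43 = -86)
F(O, b) = -⅔ (F(O, b) = (2 - 4)/3 = (⅓)*(-2) = -⅔)
27*F(0, Q) - 36 = 27*(-⅔) - 36 = -18 - 36 = -54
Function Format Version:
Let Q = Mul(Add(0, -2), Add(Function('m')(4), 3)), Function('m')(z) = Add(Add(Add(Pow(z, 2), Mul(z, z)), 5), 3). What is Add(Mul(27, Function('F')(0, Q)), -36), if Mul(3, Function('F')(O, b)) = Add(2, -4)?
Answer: -54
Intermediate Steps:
Function('m')(z) = Add(8, Mul(2, Pow(z, 2))) (Function('m')(z) = Add(Add(Add(Pow(z, 2), Pow(z, 2)), 5), 3) = Add(Add(Mul(2, Pow(z, 2)), 5), 3) = Add(Add(5, Mul(2, Pow(z, 2))), 3) = Add(8, Mul(2, Pow(z, 2))))
Q = -86 (Q = Mul(Add(0, -2), Add(Add(8, Mul(2, Pow(4, 2))), 3)) = Mul(-2, Add(Add(8, Mul(2, 16)), 3)) = Mul(-2, Add(Add(8, 32), 3)) = Mul(-2, Add(40, 3)) = Mul(-2, 43) = -86)
Function('F')(O, b) = Rational(-2, 3) (Function('F')(O, b) = Mul(Rational(1, 3), Add(2, -4)) = Mul(Rational(1, 3), -2) = Rational(-2, 3))
Add(Mul(27, Function('F')(0, Q)), -36) = Add(Mul(27, Rational(-2, 3)), -36) = Add(-18, -36) = -54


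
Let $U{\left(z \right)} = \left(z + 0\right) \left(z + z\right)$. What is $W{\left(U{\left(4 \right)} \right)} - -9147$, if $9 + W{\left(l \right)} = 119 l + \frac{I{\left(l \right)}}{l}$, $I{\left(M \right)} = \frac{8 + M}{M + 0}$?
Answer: $\frac{1657093}{128} \approx 12946.0$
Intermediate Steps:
$I{\left(M \right)} = \frac{8 + M}{M}$
$U{\left(z \right)} = 2 z^{2}$ ($U{\left(z \right)} = z 2 z = 2 z^{2}$)
$W{\left(l \right)} = -9 + 119 l + \frac{8 + l}{l^{2}}$ ($W{\left(l \right)} = -9 + \left(119 l + \frac{\frac{1}{l} \left(8 + l\right)}{l}\right) = -9 + \left(119 l + \frac{8 + l}{l^{2}}\right) = -9 + 119 l + \frac{8 + l}{l^{2}}$)
$W{\left(U{\left(4 \right)} \right)} - -9147 = \left(-9 + \frac{1}{2 \cdot 4^{2}} + \frac{8}{1024} + 119 \cdot 2 \cdot 4^{2}\right) - -9147 = \left(-9 + \frac{1}{2 \cdot 16} + \frac{8}{1024} + 119 \cdot 2 \cdot 16\right) + 9147 = \left(-9 + \frac{1}{32} + \frac{8}{1024} + 119 \cdot 32\right) + 9147 = \left(-9 + \frac{1}{32} + 8 \cdot \frac{1}{1024} + 3808\right) + 9147 = \left(-9 + \frac{1}{32} + \frac{1}{128} + 3808\right) + 9147 = \frac{486277}{128} + 9147 = \frac{1657093}{128}$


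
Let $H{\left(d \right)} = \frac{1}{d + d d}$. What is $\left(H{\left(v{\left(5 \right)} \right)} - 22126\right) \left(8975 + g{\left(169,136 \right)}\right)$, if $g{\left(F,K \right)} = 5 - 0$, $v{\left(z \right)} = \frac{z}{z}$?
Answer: $-198686990$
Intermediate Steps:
$v{\left(z \right)} = 1$
$g{\left(F,K \right)} = 5$ ($g{\left(F,K \right)} = 5 + 0 = 5$)
$H{\left(d \right)} = \frac{1}{d + d^{2}}$
$\left(H{\left(v{\left(5 \right)} \right)} - 22126\right) \left(8975 + g{\left(169,136 \right)}\right) = \left(\frac{1}{1 \left(1 + 1\right)} - 22126\right) \left(8975 + 5\right) = \left(1 \cdot \frac{1}{2} - 22126\right) 8980 = \left(\frac{1}{2} - 22126\right) 8980 = \left(- \frac{44251}{2}\right) 8980 = -198686990$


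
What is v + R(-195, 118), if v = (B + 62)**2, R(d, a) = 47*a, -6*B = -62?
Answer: 97003/9 ≈ 10778.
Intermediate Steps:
B = 31/3 (B = -1/6*(-62) = 31/3 ≈ 10.333)
v = 47089/9 (v = (31/3 + 62)**2 = (217/3)**2 = 47089/9 ≈ 5232.1)
v + R(-195, 118) = 47089/9 + 47*118 = 47089/9 + 5546 = 97003/9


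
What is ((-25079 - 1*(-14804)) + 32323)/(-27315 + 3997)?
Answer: -11024/11659 ≈ -0.94554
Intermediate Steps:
((-25079 - 1*(-14804)) + 32323)/(-27315 + 3997) = ((-25079 + 14804) + 32323)/(-23318) = (-10275 + 32323)*(-1/23318) = 22048*(-1/23318) = -11024/11659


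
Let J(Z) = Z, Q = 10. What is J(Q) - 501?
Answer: -491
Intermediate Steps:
J(Q) - 501 = 10 - 501 = -491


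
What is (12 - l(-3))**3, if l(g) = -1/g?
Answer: 42875/27 ≈ 1588.0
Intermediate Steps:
(12 - l(-3))**3 = (12 - (-1)/(-3))**3 = (12 - (-1)*(-1)/3)**3 = (12 - 1*1/3)**3 = (12 - 1/3)**3 = (35/3)**3 = 42875/27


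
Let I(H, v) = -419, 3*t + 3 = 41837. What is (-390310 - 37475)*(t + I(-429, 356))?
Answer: -5786077315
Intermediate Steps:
t = 41834/3 (t = -1 + (⅓)*41837 = -1 + 41837/3 = 41834/3 ≈ 13945.)
(-390310 - 37475)*(t + I(-429, 356)) = (-390310 - 37475)*(41834/3 - 419) = -427785*40577/3 = -5786077315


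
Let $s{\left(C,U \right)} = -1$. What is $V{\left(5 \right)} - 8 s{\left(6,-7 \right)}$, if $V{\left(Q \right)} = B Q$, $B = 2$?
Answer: $18$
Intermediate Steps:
$V{\left(Q \right)} = 2 Q$
$V{\left(5 \right)} - 8 s{\left(6,-7 \right)} = 2 \cdot 5 - -8 = 10 + 8 = 18$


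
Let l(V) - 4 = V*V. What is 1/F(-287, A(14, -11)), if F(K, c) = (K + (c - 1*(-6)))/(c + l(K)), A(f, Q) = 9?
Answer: -2423/8 ≈ -302.88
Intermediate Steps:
l(V) = 4 + V**2 (l(V) = 4 + V*V = 4 + V**2)
F(K, c) = (6 + K + c)/(4 + c + K**2) (F(K, c) = (K + (c - 1*(-6)))/(c + (4 + K**2)) = (K + (c + 6))/(4 + c + K**2) = (K + (6 + c))/(4 + c + K**2) = (6 + K + c)/(4 + c + K**2))
1/F(-287, A(14, -11)) = 1/((6 - 287 + 9)/(4 + 9 + (-287)**2)) = 1/(-272/(4 + 9 + 82369)) = 1/(-272/82382) = 1/((1/82382)*(-272)) = 1/(-8/2423) = -2423/8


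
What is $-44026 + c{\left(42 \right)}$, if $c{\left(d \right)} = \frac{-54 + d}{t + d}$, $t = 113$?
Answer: $- \frac{6824042}{155} \approx -44026.0$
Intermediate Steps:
$c{\left(d \right)} = \frac{-54 + d}{113 + d}$
$-44026 + c{\left(42 \right)} = -44026 + \frac{-54 + 42}{113 + 42} = -44026 + \frac{1}{155} \left(-12\right) = -44026 - \frac{12}{155} = - \frac{6824042}{155}$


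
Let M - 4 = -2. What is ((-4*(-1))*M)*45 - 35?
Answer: 325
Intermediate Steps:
M = 2 (M = 4 - 2 = 2)
((-4*(-1))*M)*45 - 35 = (-4*(-1)*2)*45 - 35 = (4*2)*45 - 35 = 8*45 - 35 = 360 - 35 = 325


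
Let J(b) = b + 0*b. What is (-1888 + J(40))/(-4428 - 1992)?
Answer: 154/535 ≈ 0.28785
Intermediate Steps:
J(b) = b (J(b) = b + 0 = b)
(-1888 + J(40))/(-4428 - 1992) = (-1888 + 40)/(-4428 - 1992) = -1848/(-6420) = -1848*(-1/6420) = 154/535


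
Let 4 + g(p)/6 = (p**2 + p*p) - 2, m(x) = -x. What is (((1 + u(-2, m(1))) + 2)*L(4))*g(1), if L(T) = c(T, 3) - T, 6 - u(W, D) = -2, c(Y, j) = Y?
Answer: 0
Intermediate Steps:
u(W, D) = 8 (u(W, D) = 6 - 1*(-2) = 6 + 2 = 8)
L(T) = 0 (L(T) = T - T = 0)
g(p) = -36 + 12*p**2 (g(p) = -24 + 6*((p**2 + p*p) - 2) = -24 + 6*((p**2 + p**2) - 2) = -24 + 6*(2*p**2 - 2) = -24 + 6*(-2 + 2*p**2) = -24 + (-12 + 12*p**2) = -36 + 12*p**2)
(((1 + u(-2, m(1))) + 2)*L(4))*g(1) = (((1 + 8) + 2)*0)*(-36 + 12*1**2) = ((9 + 2)*0)*(-36 + 12*1) = (11*0)*(-36 + 12) = 0*(-24) = 0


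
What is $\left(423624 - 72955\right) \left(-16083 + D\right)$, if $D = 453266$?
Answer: $153306525427$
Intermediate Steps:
$\left(423624 - 72955\right) \left(-16083 + D\right) = \left(423624 - 72955\right) \left(-16083 + 453266\right) = 350669 \cdot 437183 = 153306525427$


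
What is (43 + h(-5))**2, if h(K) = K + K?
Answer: 1089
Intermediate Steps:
h(K) = 2*K
(43 + h(-5))**2 = (43 + 2*(-5))**2 = (43 - 10)**2 = 33**2 = 1089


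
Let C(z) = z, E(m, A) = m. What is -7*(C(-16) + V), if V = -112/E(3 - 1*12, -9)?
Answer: 224/9 ≈ 24.889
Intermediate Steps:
V = 112/9 (V = -112/(3 - 1*12) = -112/(3 - 12) = -112/(-9) = -112*(-⅑) = 112/9 ≈ 12.444)
-7*(C(-16) + V) = -7*(-16 + 112/9) = -7*(-32/9) = 224/9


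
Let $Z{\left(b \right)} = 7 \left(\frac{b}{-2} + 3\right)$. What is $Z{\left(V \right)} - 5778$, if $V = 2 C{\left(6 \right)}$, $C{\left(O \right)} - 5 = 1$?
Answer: $-5799$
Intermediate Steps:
$C{\left(O \right)} = 6$ ($C{\left(O \right)} = 5 + 1 = 6$)
$V = 12$ ($V = 2 \cdot 6 = 12$)
$Z{\left(b \right)} = 21 - \frac{7 b}{2}$ ($Z{\left(b \right)} = 7 \left(b \left(- \frac{1}{2}\right) + 3\right) = 7 \left(- \frac{b}{2} + 3\right) = 7 \left(3 - \frac{b}{2}\right) = 21 - \frac{7 b}{2}$)
$Z{\left(V \right)} - 5778 = \left(21 - 42\right) - 5778 = -21 - 5778 = -5799$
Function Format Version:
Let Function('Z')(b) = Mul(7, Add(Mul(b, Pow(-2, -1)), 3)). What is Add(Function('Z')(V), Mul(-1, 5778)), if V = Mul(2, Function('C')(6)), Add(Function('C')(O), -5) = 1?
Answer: -5799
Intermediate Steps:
Function('C')(O) = 6 (Function('C')(O) = Add(5, 1) = 6)
V = 12 (V = Mul(2, 6) = 12)
Function('Z')(b) = Add(21, Mul(Rational(-7, 2), b)) (Function('Z')(b) = Mul(7, Add(Mul(b, Rational(-1, 2)), 3)) = Mul(7, Add(Mul(Rational(-1, 2), b), 3)) = Mul(7, Add(3, Mul(Rational(-1, 2), b))) = Add(21, Mul(Rational(-7, 2), b)))
Add(Function('Z')(V), Mul(-1, 5778)) = Add(Add(21, Mul(Rational(-7, 2), 12)), Mul(-1, 5778)) = Add(Add(21, -42), -5778) = Add(-21, -5778) = -5799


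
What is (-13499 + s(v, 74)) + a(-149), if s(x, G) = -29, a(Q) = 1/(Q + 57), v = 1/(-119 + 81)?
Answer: -1244577/92 ≈ -13528.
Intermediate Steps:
v = -1/38 (v = 1/(-38) = -1/38 ≈ -0.026316)
a(Q) = 1/(57 + Q)
(-13499 + s(v, 74)) + a(-149) = (-13499 - 29) + 1/(57 - 149) = -13528 + 1/(-92) = -13528 - 1/92 = -1244577/92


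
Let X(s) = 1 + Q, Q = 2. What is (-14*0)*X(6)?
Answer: 0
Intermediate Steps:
X(s) = 3 (X(s) = 1 + 2 = 3)
(-14*0)*X(6) = -14*0*3 = 0*3 = 0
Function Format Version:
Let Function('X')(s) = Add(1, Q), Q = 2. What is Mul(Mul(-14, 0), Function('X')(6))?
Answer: 0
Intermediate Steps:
Function('X')(s) = 3 (Function('X')(s) = Add(1, 2) = 3)
Mul(Mul(-14, 0), Function('X')(6)) = Mul(Mul(-14, 0), 3) = Mul(0, 3) = 0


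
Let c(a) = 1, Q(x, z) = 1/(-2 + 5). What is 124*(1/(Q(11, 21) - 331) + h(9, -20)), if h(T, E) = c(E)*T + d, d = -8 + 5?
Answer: 5949/8 ≈ 743.63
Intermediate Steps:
Q(x, z) = 1/3
d = -3
h(T, E) = -3 + T (h(T, E) = 1*T - 3 = T - 3 = -3 + T)
124*(1/(Q(11, 21) - 331) + h(9, -20)) = 124*(1/(1/3 - 331) + (-3 + 9)) = 124*(1/(-992/3) + 6) = 124*(-3/992 + 6) = 124*(5949/992) = 5949/8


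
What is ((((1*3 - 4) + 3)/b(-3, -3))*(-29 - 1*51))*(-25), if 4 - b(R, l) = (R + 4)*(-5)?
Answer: 4000/9 ≈ 444.44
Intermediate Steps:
b(R, l) = 24 + 5*R (b(R, l) = 4 - (R + 4)*(-5) = 4 - (4 + R)*(-5) = 4 - (-20 - 5*R) = 4 + (20 + 5*R) = 24 + 5*R)
((((1*3 - 4) + 3)/b(-3, -3))*(-29 - 1*51))*(-25) = ((((1*3 - 4) + 3)/(24 + 5*(-3)))*(-29 - 1*51))*(-25) = ((((3 - 4) + 3)/(24 - 15))*(-29 - 51))*(-25) = (((-1 + 3)/9)*(-80))*(-25) = ((2*(1/9))*(-80))*(-25) = ((2/9)*(-80))*(-25) = -160/9*(-25) = 4000/9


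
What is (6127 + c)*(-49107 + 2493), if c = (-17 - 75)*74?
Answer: 31744134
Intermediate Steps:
c = -6808 (c = -92*74 = -6808)
(6127 + c)*(-49107 + 2493) = (6127 - 6808)*(-49107 + 2493) = -681*(-46614) = 31744134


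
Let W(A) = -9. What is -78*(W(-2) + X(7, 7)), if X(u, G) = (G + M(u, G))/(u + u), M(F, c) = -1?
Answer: 4680/7 ≈ 668.57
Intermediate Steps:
X(u, G) = (-1 + G)/(2*u) (X(u, G) = (G - 1)/(u + u) = (-1 + G)/((2*u)) = (-1 + G)*(1/(2*u)) = (-1 + G)/(2*u))
-78*(W(-2) + X(7, 7)) = -78*(-9 + (½)*(-1 + 7)/7) = -78*(-9 + (½)*(⅐)*6) = -78*(-9 + 3/7) = -78*(-60/7) = 4680/7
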